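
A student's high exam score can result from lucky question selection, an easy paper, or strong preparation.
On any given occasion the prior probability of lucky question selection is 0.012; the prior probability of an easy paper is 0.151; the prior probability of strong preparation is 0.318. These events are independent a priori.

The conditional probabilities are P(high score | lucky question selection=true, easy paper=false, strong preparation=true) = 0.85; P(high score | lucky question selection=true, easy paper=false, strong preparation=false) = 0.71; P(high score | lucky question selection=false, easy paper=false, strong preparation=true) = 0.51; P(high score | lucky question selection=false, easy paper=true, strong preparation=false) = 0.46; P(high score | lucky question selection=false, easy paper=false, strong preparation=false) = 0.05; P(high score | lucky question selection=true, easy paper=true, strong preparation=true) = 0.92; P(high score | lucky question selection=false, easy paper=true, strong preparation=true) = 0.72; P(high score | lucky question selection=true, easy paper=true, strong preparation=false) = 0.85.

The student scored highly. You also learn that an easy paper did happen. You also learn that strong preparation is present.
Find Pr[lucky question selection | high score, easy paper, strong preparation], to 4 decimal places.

Pr[lucky question selection | high score, easy paper, strong preparation] ≈ 0.0153

P(high score | easy paper, strong preparation) = 0.72×0.988 + 0.92×0.012 = 0.711360 + 0.011040 = 0.722400
The lucky question selection-present share is 0.92×0.012 = 0.011040.
P(lucky question selection | high score, easy paper, strong preparation) = 0.011040 / 0.722400 ≈ 0.0153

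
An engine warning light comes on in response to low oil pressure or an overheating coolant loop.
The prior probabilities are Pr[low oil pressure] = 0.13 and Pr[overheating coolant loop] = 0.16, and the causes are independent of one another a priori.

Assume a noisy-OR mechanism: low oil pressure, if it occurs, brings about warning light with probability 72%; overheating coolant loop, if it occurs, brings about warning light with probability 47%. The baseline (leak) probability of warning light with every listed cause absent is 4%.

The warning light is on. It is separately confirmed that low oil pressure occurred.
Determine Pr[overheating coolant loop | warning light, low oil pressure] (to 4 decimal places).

Under noisy-OR, P(warning light | causes) = 1 − (1−0.04)·∏(1−qᵢ) over the active causes.
Numerator (weight on configurations with overheating coolant loop): 0.857536×0.16 = 0.137206
Denominator P(warning light | low oil pressure): 0.7312×0.84 + 0.857536×0.16 = 0.751414
Posterior = 0.137206 / 0.751414 ≈ 0.1826

Pr[overheating coolant loop | warning light, low oil pressure] ≈ 0.1826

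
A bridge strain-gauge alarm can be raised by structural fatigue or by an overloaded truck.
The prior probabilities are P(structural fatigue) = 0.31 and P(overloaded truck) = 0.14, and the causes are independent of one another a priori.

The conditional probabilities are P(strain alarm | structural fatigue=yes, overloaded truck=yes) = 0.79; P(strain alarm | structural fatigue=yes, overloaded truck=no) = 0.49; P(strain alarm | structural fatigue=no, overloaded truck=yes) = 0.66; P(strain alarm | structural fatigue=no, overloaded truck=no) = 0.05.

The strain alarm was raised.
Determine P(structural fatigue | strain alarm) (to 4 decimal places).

P(structural fatigue | strain alarm) ≈ 0.6384

P(strain alarm) = 0.05·0.69·0.86 + 0.66·0.69·0.14 + 0.49·0.31·0.86 + 0.79·0.31·0.14 = 0.029670 + 0.063756 + 0.130634 + 0.034286 = 0.258346
The structural fatigue-present share is 0.130634 + 0.034286 = 0.164920.
Hence the posterior is 0.164920/0.258346 ≈ 0.6384.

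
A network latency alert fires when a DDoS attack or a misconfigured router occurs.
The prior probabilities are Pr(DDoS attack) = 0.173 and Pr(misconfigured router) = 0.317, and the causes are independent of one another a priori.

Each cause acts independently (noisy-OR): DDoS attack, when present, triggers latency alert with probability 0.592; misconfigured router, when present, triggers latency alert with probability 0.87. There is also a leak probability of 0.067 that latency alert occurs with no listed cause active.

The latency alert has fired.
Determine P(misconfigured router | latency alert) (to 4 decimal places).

Under noisy-OR, P(latency alert | causes) = 1 − (1−0.067)·∏(1−qᵢ) over the active causes.
Enumerate the 4 (DDoS attack, misconfigured router) configurations and weight by the priors:
  P(latency alert) = 0.067×0.827×0.683 + 0.87871×0.827×0.317 + 0.619336×0.173×0.683 + 0.950514×0.173×0.317
        = 0.037844 + 0.230362 + 0.073180 + 0.052127 = 0.393513
The terms with misconfigured router present sum to 0.282489, so
  P(misconfigured router | latency alert) = 0.282489 / 0.393513 ≈ 0.7179

P(misconfigured router | latency alert) ≈ 0.7179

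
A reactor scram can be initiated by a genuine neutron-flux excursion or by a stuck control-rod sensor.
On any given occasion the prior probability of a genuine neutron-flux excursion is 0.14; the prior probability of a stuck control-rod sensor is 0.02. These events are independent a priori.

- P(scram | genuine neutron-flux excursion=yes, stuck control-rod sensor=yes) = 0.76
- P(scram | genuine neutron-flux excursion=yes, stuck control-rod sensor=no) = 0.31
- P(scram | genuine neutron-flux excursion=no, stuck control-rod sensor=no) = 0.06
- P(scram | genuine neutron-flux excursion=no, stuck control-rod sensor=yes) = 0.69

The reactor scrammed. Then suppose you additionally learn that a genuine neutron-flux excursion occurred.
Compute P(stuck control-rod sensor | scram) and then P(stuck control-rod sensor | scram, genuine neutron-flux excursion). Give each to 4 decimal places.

P(stuck control-rod sensor | scram) ≈ 0.1307; P(stuck control-rod sensor | scram, genuine neutron-flux excursion) ≈ 0.0476

P(scram) = 0.06·0.86·0.98 + 0.69·0.86·0.02 + 0.31·0.14·0.98 + 0.76·0.14·0.02 = 0.050568 + 0.011868 + 0.042532 + 0.002128 = 0.107096
The stuck control-rod sensor-present share is 0.011868 + 0.002128 = 0.013996.
P(stuck control-rod sensor | scram) = 0.013996 / 0.107096 ≈ 0.1307

Now also conditioning on genuine neutron-flux excursion=true:
Enumerate both values of stuck control-rod sensor and weight by the priors:
  P(scram | genuine neutron-flux excursion) = 0.31×0.98 + 0.76×0.02
        = 0.303800 + 0.015200 = 0.319000
Configurations with stuck control-rod sensor contribute 0.015200, so
  P(stuck control-rod sensor | scram, genuine neutron-flux excursion) = 0.015200 / 0.319000 ≈ 0.0476
This is intercausal reasoning (explaining away): once genuine neutron-flux excursion accounts for the scram, stuck control-rod sensor becomes less likely.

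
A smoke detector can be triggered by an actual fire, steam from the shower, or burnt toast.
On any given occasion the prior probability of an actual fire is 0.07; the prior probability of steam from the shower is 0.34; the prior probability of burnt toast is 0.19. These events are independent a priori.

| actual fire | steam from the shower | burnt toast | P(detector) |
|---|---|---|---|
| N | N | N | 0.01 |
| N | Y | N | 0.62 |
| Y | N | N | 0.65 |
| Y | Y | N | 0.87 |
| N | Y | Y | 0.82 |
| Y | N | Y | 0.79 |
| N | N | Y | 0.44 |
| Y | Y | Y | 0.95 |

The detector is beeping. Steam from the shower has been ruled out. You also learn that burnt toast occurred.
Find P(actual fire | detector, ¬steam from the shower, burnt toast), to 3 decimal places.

P(actual fire | detector, ¬steam from the shower, burnt toast) ≈ 0.119

For the numerator, keep only actual fire=true terms: 0.79*0.07 = 0.055300
Denominator P(detector | ¬steam from the shower, burnt toast): 0.44*0.93 + 0.79*0.07 = 0.464500
Posterior = 0.055300 / 0.464500 ≈ 0.119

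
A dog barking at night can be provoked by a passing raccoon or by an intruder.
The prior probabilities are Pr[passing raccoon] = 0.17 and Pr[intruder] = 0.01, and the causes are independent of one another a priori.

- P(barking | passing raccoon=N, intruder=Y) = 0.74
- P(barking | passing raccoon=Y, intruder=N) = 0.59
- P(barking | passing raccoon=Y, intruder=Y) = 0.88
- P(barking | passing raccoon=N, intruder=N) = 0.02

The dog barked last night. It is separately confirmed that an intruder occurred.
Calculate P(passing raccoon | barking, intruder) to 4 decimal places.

Sum P(barking|·) weighted by the priors over both values of passing raccoon:
  P(barking | intruder) = 0.74*0.83 + 0.88*0.17
        = 0.614200 + 0.149600 = 0.763800
The terms with passing raccoon present sum to 0.149600, so
  P(passing raccoon | barking, intruder) = 0.149600 / 0.763800 ≈ 0.1959

P(passing raccoon | barking, intruder) ≈ 0.1959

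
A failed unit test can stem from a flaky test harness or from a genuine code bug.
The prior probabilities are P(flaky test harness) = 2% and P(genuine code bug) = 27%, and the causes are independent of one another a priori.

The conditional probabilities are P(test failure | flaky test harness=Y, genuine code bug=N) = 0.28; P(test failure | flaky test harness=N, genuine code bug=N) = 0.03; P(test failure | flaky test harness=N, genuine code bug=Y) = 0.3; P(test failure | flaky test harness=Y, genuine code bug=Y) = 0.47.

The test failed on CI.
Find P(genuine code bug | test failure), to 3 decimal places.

Numerator (weight on configurations with genuine code bug): 0.079380 + 0.002538 = 0.081918
Normalizer over all consistent configurations: 0.03×0.98×0.73 + 0.3×0.98×0.27 + 0.28×0.02×0.73 + 0.47×0.02×0.27 = 0.107468
Posterior = 0.081918 / 0.107468 ≈ 0.762

P(genuine code bug | test failure) ≈ 0.762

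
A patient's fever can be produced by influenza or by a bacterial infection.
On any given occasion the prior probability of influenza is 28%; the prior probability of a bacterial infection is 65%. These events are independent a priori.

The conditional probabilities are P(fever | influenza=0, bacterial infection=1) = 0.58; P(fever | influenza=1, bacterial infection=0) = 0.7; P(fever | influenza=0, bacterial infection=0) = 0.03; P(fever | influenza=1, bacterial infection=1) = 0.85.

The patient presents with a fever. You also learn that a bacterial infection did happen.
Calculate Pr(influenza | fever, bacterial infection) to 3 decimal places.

By total probability over both values of influenza:
  P(fever | bacterial infection) = 0.58*0.72 + 0.85*0.28
        = 0.417600 + 0.238000 = 0.655600
Keeping only the influenza-present terms gives 0.238000, so
  P(influenza | fever, bacterial infection) = 0.238000 / 0.655600 ≈ 0.363

Pr(influenza | fever, bacterial infection) ≈ 0.363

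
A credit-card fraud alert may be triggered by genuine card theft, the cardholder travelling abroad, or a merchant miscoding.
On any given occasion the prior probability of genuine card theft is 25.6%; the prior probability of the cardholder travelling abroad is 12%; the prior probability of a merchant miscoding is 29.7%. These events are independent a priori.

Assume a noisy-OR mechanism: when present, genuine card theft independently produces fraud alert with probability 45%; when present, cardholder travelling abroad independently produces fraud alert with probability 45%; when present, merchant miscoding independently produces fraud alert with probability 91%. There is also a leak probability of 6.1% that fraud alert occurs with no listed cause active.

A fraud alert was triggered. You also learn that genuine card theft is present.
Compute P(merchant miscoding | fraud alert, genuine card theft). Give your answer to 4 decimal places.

P(merchant miscoding | fraud alert, genuine card theft) ≈ 0.4413

Under noisy-OR, P(fraud alert | causes) = 1 − (1−0.061)·∏(1−qᵢ) over the active causes.
Numerator (weight on configurations with merchant miscoding): 0.249212 + 0.034729 = 0.283941
The normalizing constant is 0.48355·0.88·0.703 + 0.953519·0.88·0.297 + 0.715952·0.12·0.703 + 0.974436·0.12·0.297 = 0.643482
Posterior = 0.283941 / 0.643482 ≈ 0.4413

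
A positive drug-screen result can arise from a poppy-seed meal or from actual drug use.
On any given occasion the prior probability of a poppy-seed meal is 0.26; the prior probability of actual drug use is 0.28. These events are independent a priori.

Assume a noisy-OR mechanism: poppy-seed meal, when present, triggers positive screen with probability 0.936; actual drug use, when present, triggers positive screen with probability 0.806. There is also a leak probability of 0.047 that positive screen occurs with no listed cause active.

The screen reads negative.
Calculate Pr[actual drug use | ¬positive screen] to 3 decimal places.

Pr[actual drug use | ¬positive screen] ≈ 0.070

Under noisy-OR, P(positive screen | causes) = 1 − (1−0.047)·∏(1−qᵢ) over the active causes.
Weight on actual drug use=true, given the evidence: 0.038308 + 0.000861 = 0.039169
The normalizing constant is 0.953×0.74×0.72 + 0.184882×0.74×0.28 + 0.060992×0.26×0.72 + 0.011832×0.26×0.28 = 0.558345
Posterior = 0.039169 / 0.558345 ≈ 0.070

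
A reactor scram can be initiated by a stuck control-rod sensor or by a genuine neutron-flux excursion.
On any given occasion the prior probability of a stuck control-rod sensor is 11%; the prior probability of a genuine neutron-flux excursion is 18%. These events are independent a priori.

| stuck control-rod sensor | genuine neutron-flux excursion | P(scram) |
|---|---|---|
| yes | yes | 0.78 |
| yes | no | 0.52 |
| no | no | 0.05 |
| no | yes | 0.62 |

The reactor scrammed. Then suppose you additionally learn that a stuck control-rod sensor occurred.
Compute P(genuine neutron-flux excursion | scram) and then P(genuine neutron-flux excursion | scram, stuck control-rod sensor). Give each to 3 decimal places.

P(scram) = 0.05×0.89×0.82 + 0.62×0.89×0.18 + 0.52×0.11×0.82 + 0.78×0.11×0.18 = 0.036490 + 0.099324 + 0.046904 + 0.015444 = 0.198162
The genuine neutron-flux excursion-present share is 0.099324 + 0.015444 = 0.114768.
So P(genuine neutron-flux excursion | scram) = 0.114768/0.198162 ≈ 0.579.

Now also conditioning on stuck control-rod sensor=true:
By total probability over both values of genuine neutron-flux excursion:
  P(scram | stuck control-rod sensor) = 0.52×0.82 + 0.78×0.18
        = 0.426400 + 0.140400 = 0.566800
The terms with genuine neutron-flux excursion present sum to 0.140400, so
  P(genuine neutron-flux excursion | scram, stuck control-rod sensor) = 0.140400 / 0.566800 ≈ 0.248
The drop from 0.579 to 0.248 is the explaining-away (discounting) effect.

P(genuine neutron-flux excursion | scram) ≈ 0.579; P(genuine neutron-flux excursion | scram, stuck control-rod sensor) ≈ 0.248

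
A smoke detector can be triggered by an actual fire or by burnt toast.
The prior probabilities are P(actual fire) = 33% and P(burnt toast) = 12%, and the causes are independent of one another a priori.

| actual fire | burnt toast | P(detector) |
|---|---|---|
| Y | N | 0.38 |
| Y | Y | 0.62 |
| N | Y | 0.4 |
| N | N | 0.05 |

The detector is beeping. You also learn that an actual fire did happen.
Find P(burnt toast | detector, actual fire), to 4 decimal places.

P(burnt toast | detector, actual fire) ≈ 0.1820

P(detector | actual fire) = 0.38·0.88 + 0.62·0.12 = 0.334400 + 0.074400 = 0.408800
Of this, 0.074400 comes from 0.62·0.12 (the burnt toast=true cases).
P(burnt toast | detector, actual fire) = 0.074400 / 0.408800 ≈ 0.1820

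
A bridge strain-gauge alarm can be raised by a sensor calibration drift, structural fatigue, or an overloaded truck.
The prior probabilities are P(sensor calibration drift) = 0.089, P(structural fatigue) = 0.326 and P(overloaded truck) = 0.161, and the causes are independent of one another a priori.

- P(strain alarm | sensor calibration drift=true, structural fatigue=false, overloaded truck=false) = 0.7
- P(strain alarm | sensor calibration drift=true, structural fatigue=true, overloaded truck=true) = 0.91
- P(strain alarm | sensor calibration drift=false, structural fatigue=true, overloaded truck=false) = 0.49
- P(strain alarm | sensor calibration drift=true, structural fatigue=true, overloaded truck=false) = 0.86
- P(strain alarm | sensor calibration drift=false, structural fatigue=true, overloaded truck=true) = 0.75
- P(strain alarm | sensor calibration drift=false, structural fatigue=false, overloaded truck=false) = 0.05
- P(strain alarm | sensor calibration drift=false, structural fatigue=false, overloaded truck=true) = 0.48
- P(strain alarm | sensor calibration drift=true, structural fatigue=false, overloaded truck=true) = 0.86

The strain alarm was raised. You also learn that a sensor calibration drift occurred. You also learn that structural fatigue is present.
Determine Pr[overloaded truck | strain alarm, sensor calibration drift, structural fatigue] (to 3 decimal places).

Pr[overloaded truck | strain alarm, sensor calibration drift, structural fatigue] ≈ 0.169

P(strain alarm | sensor calibration drift, structural fatigue) = 0.86×0.839 + 0.91×0.161 = 0.721540 + 0.146510 = 0.868050
Of this, 0.146510 comes from 0.91×0.161 (the overloaded truck=true cases).
P(overloaded truck | strain alarm, sensor calibration drift, structural fatigue) = 0.146510 / 0.868050 ≈ 0.169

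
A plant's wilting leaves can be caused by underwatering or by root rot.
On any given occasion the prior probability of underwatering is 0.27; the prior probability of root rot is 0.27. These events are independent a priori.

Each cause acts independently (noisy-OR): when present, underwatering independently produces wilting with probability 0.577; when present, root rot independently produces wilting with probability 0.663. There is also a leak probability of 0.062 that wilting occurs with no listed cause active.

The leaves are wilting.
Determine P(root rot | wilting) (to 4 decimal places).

Under noisy-OR, P(wilting | causes) = 1 − (1−0.062)·∏(1−qᵢ) over the active causes.
By total probability over the 4 (underwatering, root rot) configurations:
  P(wilting) = 0.062·0.73·0.73 + 0.683894·0.73·0.27 + 0.603226·0.27·0.73 + 0.866287·0.27·0.27
        = 0.033040 + 0.134796 + 0.118896 + 0.063152 = 0.349884
Configurations with root rot contribute 0.197948, so
  P(root rot | wilting) = 0.197948 / 0.349884 ≈ 0.5658

P(root rot | wilting) ≈ 0.5658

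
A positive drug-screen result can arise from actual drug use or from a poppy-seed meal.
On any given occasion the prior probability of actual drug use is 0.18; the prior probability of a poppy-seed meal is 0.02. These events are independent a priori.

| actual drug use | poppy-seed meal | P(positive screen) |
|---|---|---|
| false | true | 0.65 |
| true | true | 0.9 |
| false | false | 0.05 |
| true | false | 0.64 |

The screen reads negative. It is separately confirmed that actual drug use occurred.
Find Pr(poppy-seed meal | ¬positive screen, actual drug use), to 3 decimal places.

Pr(poppy-seed meal | ¬positive screen, actual drug use) ≈ 0.006

Numerator (weight on configurations with poppy-seed meal): 0.1·0.02 = 0.002000
The normalizing constant is 0.36·0.98 + 0.1·0.02 = 0.354800
Posterior = 0.002000 / 0.354800 ≈ 0.006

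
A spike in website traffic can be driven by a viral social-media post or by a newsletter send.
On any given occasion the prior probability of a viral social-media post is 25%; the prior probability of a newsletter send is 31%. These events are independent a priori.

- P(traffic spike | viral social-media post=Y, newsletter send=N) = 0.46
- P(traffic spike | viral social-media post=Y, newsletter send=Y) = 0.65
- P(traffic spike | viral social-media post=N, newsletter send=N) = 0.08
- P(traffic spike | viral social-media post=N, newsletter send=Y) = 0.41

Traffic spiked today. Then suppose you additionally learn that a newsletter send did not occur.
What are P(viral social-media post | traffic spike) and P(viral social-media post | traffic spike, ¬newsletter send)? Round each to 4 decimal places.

P(viral social-media post | traffic spike) ≈ 0.4869; P(viral social-media post | traffic spike, ¬newsletter send) ≈ 0.6571

Weight on viral social-media post=true, given the evidence: 0.079350 + 0.050375 = 0.129725
Normalizer over all consistent configurations: 0.08×0.75×0.69 + 0.41×0.75×0.31 + 0.46×0.25×0.69 + 0.65×0.25×0.31 = 0.266450
Posterior = 0.129725 / 0.266450 ≈ 0.4869

Now condition on the additional information:
Numerator (weight on configurations with viral social-media post): 0.46*0.25 = 0.115000
The normalizing constant is 0.08*0.75 + 0.46*0.25 = 0.175000
Posterior = 0.115000 / 0.175000 ≈ 0.6571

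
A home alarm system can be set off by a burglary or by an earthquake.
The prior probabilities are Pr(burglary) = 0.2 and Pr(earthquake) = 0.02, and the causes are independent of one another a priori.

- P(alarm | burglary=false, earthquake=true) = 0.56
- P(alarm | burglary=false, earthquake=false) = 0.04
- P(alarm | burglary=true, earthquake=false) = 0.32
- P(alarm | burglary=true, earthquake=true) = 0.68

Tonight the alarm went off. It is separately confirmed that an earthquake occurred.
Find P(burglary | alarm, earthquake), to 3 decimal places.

By total probability over both values of burglary:
  P(alarm | earthquake) = 0.56×0.8 + 0.68×0.2
        = 0.448000 + 0.136000 = 0.584000
Configurations with burglary contribute 0.136000, so
  P(burglary | alarm, earthquake) = 0.136000 / 0.584000 ≈ 0.233

P(burglary | alarm, earthquake) ≈ 0.233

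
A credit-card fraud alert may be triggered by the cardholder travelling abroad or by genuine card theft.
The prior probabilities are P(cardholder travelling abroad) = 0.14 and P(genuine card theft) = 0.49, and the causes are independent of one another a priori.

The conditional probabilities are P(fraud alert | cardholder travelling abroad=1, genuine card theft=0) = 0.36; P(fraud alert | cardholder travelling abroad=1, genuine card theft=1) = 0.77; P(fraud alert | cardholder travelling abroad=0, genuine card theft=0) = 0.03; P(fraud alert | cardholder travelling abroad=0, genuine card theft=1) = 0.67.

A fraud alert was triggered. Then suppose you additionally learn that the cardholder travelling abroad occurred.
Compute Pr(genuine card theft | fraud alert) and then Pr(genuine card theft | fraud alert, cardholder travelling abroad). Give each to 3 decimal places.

Pr(genuine card theft | fraud alert) ≈ 0.896; Pr(genuine card theft | fraud alert, cardholder travelling abroad) ≈ 0.673

For the numerator, keep only genuine card theft=true terms: 0.282338 + 0.052822 = 0.335160
The normalizing constant is 0.03*0.86*0.51 + 0.67*0.86*0.49 + 0.36*0.14*0.51 + 0.77*0.14*0.49 = 0.374022
Posterior = 0.335160 / 0.374022 ≈ 0.896

Now also conditioning on cardholder travelling abroad=true:
P(fraud alert | cardholder travelling abroad) = 0.36*0.51 + 0.77*0.49 = 0.183600 + 0.377300 = 0.560900
Restricting to configurations with genuine card theft present: 0.77*0.49 = 0.377300.
So P(genuine card theft | fraud alert, cardholder travelling abroad) = 0.377300/0.560900 ≈ 0.673.
The drop from 0.896 to 0.673 is the explaining-away (discounting) effect.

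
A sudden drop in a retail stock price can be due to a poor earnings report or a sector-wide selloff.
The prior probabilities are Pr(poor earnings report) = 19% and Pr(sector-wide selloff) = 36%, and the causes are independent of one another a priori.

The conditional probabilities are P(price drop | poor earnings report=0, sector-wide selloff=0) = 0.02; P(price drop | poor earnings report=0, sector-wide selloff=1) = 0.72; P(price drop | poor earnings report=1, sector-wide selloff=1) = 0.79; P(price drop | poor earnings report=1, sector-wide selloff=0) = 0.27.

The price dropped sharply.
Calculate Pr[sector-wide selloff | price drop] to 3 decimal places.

Numerator (weight on configurations with sector-wide selloff): 0.209952 + 0.054036 = 0.263988
Normalizer over all consistent configurations: 0.02·0.81·0.64 + 0.72·0.81·0.36 + 0.27·0.19·0.64 + 0.79·0.19·0.36 = 0.307188
Posterior = 0.263988 / 0.307188 ≈ 0.859

Pr[sector-wide selloff | price drop] ≈ 0.859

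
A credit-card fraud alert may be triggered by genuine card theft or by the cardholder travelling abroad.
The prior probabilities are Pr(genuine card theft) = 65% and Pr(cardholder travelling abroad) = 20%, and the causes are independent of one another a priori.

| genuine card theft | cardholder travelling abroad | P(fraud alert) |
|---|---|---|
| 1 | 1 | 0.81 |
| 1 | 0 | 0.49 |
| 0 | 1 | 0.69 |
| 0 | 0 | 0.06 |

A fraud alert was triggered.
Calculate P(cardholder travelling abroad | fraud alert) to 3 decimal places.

P(fraud alert) = 0.06*0.35*0.8 + 0.69*0.35*0.2 + 0.49*0.65*0.8 + 0.81*0.65*0.2 = 0.016800 + 0.048300 + 0.254800 + 0.105300 = 0.425200
Of this, 0.153600 comes from 0.048300 + 0.105300 (the cardholder travelling abroad=true cases).
So P(cardholder travelling abroad | fraud alert) = 0.153600/0.425200 ≈ 0.361.

P(cardholder travelling abroad | fraud alert) ≈ 0.361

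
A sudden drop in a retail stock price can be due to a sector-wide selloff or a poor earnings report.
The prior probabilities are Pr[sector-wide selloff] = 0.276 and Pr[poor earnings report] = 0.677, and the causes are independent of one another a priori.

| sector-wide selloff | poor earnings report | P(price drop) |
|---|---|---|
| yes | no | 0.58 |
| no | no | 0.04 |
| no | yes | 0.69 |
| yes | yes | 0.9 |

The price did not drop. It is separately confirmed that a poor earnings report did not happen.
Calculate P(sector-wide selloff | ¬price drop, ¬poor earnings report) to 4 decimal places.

By total probability over both values of sector-wide selloff:
  P(¬price drop | ¬poor earnings report) = 0.96·0.724 + 0.42·0.276
        = 0.695040 + 0.115920 = 0.810960
Configurations with sector-wide selloff contribute 0.115920, so
  P(sector-wide selloff | ¬price drop, ¬poor earnings report) = 0.115920 / 0.810960 ≈ 0.1429

P(sector-wide selloff | ¬price drop, ¬poor earnings report) ≈ 0.1429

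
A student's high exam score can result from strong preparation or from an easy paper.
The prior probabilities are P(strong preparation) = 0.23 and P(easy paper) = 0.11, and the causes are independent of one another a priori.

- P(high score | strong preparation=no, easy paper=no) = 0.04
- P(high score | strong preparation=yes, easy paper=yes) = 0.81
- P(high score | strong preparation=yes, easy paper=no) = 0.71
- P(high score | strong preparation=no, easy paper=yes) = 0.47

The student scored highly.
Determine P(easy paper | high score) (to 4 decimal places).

By total probability over the 4 (strong preparation, easy paper) configurations:
  P(high score) = 0.04*0.77*0.89 + 0.47*0.77*0.11 + 0.71*0.23*0.89 + 0.81*0.23*0.11
        = 0.027412 + 0.039809 + 0.145337 + 0.020493 = 0.233051
Keeping only the easy paper-present terms gives 0.060302, so
  P(easy paper | high score) = 0.060302 / 0.233051 ≈ 0.2588

P(easy paper | high score) ≈ 0.2588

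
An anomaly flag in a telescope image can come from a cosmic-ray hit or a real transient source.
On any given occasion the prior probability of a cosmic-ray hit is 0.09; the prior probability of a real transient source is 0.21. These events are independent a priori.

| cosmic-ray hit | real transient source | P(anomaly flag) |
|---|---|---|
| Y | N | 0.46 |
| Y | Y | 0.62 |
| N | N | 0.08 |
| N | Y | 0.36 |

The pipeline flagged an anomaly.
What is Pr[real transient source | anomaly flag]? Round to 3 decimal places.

Pr[real transient source | anomaly flag] ≈ 0.472

P(anomaly flag) = 0.08·0.91·0.79 + 0.36·0.91·0.21 + 0.46·0.09·0.79 + 0.62·0.09·0.21 = 0.057512 + 0.068796 + 0.032706 + 0.011718 = 0.170732
Of this, 0.080514 comes from 0.068796 + 0.011718 (the real transient source=true cases).
So P(real transient source | anomaly flag) = 0.080514/0.170732 ≈ 0.472.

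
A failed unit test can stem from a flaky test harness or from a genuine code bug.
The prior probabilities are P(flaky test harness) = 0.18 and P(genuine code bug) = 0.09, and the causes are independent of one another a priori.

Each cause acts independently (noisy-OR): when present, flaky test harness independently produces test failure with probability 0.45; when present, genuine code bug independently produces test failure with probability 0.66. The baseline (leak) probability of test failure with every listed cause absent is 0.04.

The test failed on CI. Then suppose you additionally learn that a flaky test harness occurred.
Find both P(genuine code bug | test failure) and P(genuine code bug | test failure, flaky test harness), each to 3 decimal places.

P(genuine code bug | test failure) ≈ 0.370; P(genuine code bug | test failure, flaky test harness) ≈ 0.147

Under noisy-OR, P(test failure | causes) = 1 − (1−0.04)·∏(1−qᵢ) over the active causes.
P(test failure) = 0.04*0.82*0.91 + 0.6736*0.82*0.09 + 0.472*0.18*0.91 + 0.82048*0.18*0.09 = 0.029848 + 0.049712 + 0.077314 + 0.013292 = 0.170166
The genuine code bug-present share is 0.049712 + 0.013292 = 0.063004.
P(genuine code bug | test failure) = 0.063004 / 0.170166 ≈ 0.370

Now condition on the additional information:
Weight on genuine code bug=true, given the evidence: 0.82048·0.09 = 0.073843
Denominator P(test failure | flaky test harness): 0.472·0.91 + 0.82048·0.09 = 0.503363
Posterior = 0.073843 / 0.503363 ≈ 0.147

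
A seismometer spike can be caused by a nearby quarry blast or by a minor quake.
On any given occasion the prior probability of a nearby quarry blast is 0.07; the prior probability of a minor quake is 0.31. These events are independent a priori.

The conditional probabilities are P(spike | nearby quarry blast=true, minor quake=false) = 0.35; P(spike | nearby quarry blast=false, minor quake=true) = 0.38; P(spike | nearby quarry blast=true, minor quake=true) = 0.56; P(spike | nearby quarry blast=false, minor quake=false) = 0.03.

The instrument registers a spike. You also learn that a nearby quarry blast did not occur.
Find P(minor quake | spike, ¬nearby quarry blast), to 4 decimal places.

P(minor quake | spike, ¬nearby quarry blast) ≈ 0.8505

By total probability over both values of minor quake:
  P(spike | ¬nearby quarry blast) = 0.03*0.69 + 0.38*0.31
        = 0.020700 + 0.117800 = 0.138500
Keeping only the minor quake-present terms gives 0.117800, so
  P(minor quake | spike, ¬nearby quarry blast) = 0.117800 / 0.138500 ≈ 0.8505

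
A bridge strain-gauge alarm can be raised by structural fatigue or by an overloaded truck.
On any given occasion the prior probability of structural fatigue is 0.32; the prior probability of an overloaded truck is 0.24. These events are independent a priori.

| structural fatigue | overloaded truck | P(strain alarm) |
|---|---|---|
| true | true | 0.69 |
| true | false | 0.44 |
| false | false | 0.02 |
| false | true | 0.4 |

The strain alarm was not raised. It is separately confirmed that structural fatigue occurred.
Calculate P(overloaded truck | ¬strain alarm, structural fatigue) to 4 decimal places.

P(overloaded truck | ¬strain alarm, structural fatigue) ≈ 0.1488

P(¬strain alarm | structural fatigue) = 0.56·0.76 + 0.31·0.24 = 0.425600 + 0.074400 = 0.500000
The overloaded truck-present share is 0.31·0.24 = 0.074400.
So P(overloaded truck | ¬strain alarm, structural fatigue) = 0.074400/0.500000 ≈ 0.1488.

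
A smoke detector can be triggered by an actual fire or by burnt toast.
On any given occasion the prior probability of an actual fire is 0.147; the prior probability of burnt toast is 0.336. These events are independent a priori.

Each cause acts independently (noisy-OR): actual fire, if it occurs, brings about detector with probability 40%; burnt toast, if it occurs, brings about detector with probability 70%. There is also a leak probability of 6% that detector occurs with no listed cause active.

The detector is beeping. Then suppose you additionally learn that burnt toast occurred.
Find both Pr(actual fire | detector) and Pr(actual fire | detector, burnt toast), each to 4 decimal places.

Under noisy-OR, P(detector | causes) = 1 − (1−0.06)·∏(1−qᵢ) over the active causes.
Weight on actual fire=true, given the evidence: 0.042557 + 0.041035 = 0.083592
Denominator P(detector): 0.06*0.853*0.664 + 0.718*0.853*0.336 + 0.436*0.147*0.664 + 0.8308*0.147*0.336 = 0.323361
Posterior = 0.083592 / 0.323361 ≈ 0.2585

With the extra evidence:
P(detector | burnt toast) = 0.718·0.853 + 0.8308·0.147 = 0.612454 + 0.122128 = 0.734582
Of this, 0.122128 comes from 0.8308·0.147 (the actual fire=true cases).
Hence the posterior is 0.122128/0.734582 ≈ 0.1663.

Pr(actual fire | detector) ≈ 0.2585; Pr(actual fire | detector, burnt toast) ≈ 0.1663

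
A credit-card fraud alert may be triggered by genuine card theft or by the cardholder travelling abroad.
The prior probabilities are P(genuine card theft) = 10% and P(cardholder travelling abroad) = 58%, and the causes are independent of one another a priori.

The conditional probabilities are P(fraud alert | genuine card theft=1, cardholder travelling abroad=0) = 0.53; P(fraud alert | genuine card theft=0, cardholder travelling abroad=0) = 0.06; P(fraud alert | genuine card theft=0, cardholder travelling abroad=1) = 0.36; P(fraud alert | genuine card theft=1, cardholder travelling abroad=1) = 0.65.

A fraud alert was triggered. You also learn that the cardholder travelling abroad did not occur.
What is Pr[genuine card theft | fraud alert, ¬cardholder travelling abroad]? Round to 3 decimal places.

Sum P(fraud alert|·) weighted by the priors over both values of genuine card theft:
  P(fraud alert | ¬cardholder travelling abroad) = 0.06·0.9 + 0.53·0.1
        = 0.054000 + 0.053000 = 0.107000
Keeping only the genuine card theft-present terms gives 0.053000, so
  P(genuine card theft | fraud alert, ¬cardholder travelling abroad) = 0.053000 / 0.107000 ≈ 0.495

Pr[genuine card theft | fraud alert, ¬cardholder travelling abroad] ≈ 0.495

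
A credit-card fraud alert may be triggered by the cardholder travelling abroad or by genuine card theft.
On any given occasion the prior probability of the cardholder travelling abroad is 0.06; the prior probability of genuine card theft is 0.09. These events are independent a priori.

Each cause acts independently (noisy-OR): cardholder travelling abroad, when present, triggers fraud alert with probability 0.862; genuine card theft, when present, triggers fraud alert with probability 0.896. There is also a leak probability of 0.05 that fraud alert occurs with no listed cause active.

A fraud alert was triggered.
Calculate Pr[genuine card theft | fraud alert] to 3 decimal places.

Pr[genuine card theft | fraud alert] ≈ 0.475

Under noisy-OR, P(fraud alert | causes) = 1 − (1−0.05)·∏(1−qᵢ) over the active causes.
For the numerator, keep only genuine card theft=true terms: 0.076242 + 0.005326 = 0.081568
The normalizing constant is 0.05·0.94·0.91 + 0.9012·0.94·0.09 + 0.8689·0.06·0.91 + 0.986366·0.06·0.09 = 0.171780
Posterior = 0.081568 / 0.171780 ≈ 0.475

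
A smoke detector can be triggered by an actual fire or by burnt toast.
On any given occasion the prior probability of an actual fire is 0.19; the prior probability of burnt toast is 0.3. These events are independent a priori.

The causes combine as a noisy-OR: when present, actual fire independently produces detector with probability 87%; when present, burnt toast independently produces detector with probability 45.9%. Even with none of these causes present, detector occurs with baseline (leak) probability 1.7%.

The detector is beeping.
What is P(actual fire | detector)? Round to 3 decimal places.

P(actual fire | detector) ≈ 0.578

Under noisy-OR, P(detector | causes) = 1 − (1−0.017)·∏(1−qᵢ) over the active causes.
P(detector) = 0.017*0.81*0.7 + 0.468197*0.81*0.3 + 0.87221*0.19*0.7 + 0.930866*0.19*0.3 = 0.009639 + 0.113772 + 0.116004 + 0.053059 = 0.292474
Restricting to configurations with actual fire present: 0.116004 + 0.053059 = 0.169063.
Hence the posterior is 0.169063/0.292474 ≈ 0.578.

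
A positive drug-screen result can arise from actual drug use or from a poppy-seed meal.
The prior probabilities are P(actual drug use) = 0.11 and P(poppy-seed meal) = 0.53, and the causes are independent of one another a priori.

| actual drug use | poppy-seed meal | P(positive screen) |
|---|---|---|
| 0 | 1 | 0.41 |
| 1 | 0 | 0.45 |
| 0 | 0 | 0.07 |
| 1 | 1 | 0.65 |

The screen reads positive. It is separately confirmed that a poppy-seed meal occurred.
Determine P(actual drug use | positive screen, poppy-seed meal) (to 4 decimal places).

P(positive screen | poppy-seed meal) = 0.41*0.89 + 0.65*0.11 = 0.364900 + 0.071500 = 0.436400
Restricting to configurations with actual drug use present: 0.65*0.11 = 0.071500.
P(actual drug use | positive screen, poppy-seed meal) = 0.071500 / 0.436400 ≈ 0.1638

P(actual drug use | positive screen, poppy-seed meal) ≈ 0.1638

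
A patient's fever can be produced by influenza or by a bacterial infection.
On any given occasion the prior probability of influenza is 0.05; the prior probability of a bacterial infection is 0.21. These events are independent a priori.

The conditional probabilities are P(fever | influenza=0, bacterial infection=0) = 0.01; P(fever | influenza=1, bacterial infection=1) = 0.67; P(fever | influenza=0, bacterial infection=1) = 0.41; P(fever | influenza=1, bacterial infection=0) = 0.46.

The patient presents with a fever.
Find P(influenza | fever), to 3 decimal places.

P(influenza | fever) ≈ 0.220

P(fever) = 0.01*0.95*0.79 + 0.41*0.95*0.21 + 0.46*0.05*0.79 + 0.67*0.05*0.21 = 0.007505 + 0.081795 + 0.018170 + 0.007035 = 0.114505
Of this, 0.025205 comes from 0.018170 + 0.007035 (the influenza=true cases).
P(influenza | fever) = 0.025205 / 0.114505 ≈ 0.220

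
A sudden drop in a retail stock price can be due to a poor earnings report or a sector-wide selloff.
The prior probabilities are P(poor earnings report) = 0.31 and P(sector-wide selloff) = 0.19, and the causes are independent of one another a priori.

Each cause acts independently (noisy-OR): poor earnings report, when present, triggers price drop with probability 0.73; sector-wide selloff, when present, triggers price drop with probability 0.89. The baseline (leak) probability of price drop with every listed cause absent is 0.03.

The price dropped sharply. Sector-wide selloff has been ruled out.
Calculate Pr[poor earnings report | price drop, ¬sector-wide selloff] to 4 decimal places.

Pr[poor earnings report | price drop, ¬sector-wide selloff] ≈ 0.9170

Under noisy-OR, P(price drop | causes) = 1 − (1−0.03)·∏(1−qᵢ) over the active causes.
P(price drop | ¬sector-wide selloff) = 0.03×0.69 + 0.7381×0.31 = 0.020700 + 0.228811 = 0.249511
The poor earnings report-present share is 0.7381×0.31 = 0.228811.
P(poor earnings report | price drop, ¬sector-wide selloff) = 0.228811 / 0.249511 ≈ 0.9170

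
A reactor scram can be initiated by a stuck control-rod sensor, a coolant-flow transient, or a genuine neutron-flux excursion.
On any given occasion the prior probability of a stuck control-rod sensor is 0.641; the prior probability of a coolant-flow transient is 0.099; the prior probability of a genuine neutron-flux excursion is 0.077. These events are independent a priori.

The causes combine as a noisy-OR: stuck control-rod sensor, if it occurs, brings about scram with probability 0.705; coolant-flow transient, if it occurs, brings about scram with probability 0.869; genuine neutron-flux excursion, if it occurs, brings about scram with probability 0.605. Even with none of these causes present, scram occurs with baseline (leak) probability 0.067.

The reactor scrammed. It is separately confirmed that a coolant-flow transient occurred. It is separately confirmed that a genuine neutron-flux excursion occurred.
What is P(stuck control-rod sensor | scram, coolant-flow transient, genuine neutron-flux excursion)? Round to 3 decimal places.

Under noisy-OR, P(scram | causes) = 1 − (1−0.067)·∏(1−qᵢ) over the active causes.
P(scram | coolant-flow transient, genuine neutron-flux excursion) = 0.951722*0.359 + 0.985758*0.641 = 0.341668 + 0.631871 = 0.973539
Of this, 0.631871 comes from 0.985758*0.641 (the stuck control-rod sensor=true cases).
So P(stuck control-rod sensor | scram, coolant-flow transient, genuine neutron-flux excursion) = 0.631871/0.973539 ≈ 0.649.

P(stuck control-rod sensor | scram, coolant-flow transient, genuine neutron-flux excursion) ≈ 0.649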